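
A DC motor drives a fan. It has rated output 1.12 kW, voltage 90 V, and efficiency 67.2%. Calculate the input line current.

P_out = 1.12 kW = 1120 W
P_in = P_out / η = 1120 / 0.672 = 1667 W
I = P_in / V = 1667 / 90 = 18.5 A

18.5 A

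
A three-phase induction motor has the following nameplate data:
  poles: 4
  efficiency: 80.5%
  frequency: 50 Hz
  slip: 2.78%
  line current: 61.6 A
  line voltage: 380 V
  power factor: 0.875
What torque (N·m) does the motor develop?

P_in = √3·V·I·cosφ = 1.732 × 380 × 61.6 × 0.875 = 35475 W
P_out = η·P_in = 0.805 × 35475 = 28557 W
n_s = 120×50/4 = 1500 rpm; n = 1500×(1−0.0278) = 1458 rpm
ω = 2π×1458/60 = 152.7 rad/s
τ = P_out/ω = 28557/152.7 = 187 N·m

187 N·m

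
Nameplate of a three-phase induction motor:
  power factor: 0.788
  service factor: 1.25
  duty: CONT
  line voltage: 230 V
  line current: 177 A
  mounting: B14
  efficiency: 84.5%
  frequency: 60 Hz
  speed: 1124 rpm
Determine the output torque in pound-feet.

294 lb·ft

P_in = √3·V·I·cosφ = 1.732 × 230 × 177 × 0.788 = 55562 W
P_out = η·P_in = 0.845 × 55562 = 46950 W
n = 1124 rpm
ω = 2π×1124/60 = 117.7 rad/s
τ = P_out/ω = 46950/117.7 = 398.9 N·m
In lb·ft: 398.9/1.356 = 294 lb·ft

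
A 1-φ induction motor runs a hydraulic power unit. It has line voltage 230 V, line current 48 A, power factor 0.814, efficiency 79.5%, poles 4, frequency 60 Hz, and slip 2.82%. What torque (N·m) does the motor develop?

39 N·m

P_in = V·I·cosφ = 230 × 48 × 0.814 = 8987 W
P_out = η·P_in = 0.795 × 8987 = 7145 W
n_s = 120×60/4 = 1800 rpm; n = 1800×(1−0.0282) = 1749 rpm
ω = 2π×1749/60 = 183.2 rad/s
τ = P_out/ω = 7145/183.2 = 39 N·m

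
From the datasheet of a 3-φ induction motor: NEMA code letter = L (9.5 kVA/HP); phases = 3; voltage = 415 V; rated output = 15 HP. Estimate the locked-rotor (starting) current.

198 A

S_LR = 9.5 × 15 = 142.5 kVA
I_LR = S_LR/(√3·V_L) = 142500/(1.732×415) = 198 A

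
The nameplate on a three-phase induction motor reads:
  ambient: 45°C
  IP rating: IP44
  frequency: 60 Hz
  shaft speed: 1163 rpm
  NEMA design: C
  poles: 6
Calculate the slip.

3.08 %

n_s = 120f/p = 120×60/6 = 1200 rpm
s = (n_s − n)/n_s = (1200 − 1163)/1200 = 0.0308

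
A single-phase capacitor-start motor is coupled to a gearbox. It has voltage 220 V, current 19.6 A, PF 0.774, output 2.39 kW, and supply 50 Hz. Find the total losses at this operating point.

P_in = V·I·cosφ = 220×19.6×0.774 = 3337 W
P_out = 2390 W
Losses = P_in − P_out = 3337 − 2390 = 947 W

947 W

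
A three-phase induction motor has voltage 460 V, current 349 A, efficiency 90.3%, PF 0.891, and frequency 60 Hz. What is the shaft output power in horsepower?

P_in = √3·V·I·cosφ = 1.732 × 460 × 349 × 0.891 = 247747 W
P_out = η·P_in = 0.903 × 247747 = 223716 W
= 223716/746 = 300 HP

300 HP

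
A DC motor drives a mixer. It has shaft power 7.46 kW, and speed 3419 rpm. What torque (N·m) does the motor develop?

20.8 N·m

ω = 2π × 3419/60 = 358 rad/s
τ = P/ω = 7460/358 = 20.8 N·m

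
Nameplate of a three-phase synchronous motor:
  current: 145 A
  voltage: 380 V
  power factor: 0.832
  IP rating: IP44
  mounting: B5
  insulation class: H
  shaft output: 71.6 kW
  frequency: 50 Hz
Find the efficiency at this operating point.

P_out = 71.6 kW = 71600 W
P_in = √3·V_L·I_L·cosφ = 1.732 × 380 × 145 × 0.832 = 79400 W
η = P_out / P_in = 71600 / 79400 = 0.902 = 90.2%

90.2 %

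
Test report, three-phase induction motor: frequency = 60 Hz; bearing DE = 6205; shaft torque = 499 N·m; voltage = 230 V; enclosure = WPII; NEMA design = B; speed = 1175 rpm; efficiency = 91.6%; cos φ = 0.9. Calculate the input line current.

187 A

ω = 2π×1175/60 = 123 rad/s; P_out = τω = 499 × 123 = 61377 W
P_in = P_out / η = 61377 / 0.916 = 67005 W
I_L = P_in / (√3·V_L·cosφ) = 67005 / (1.732 × 230 × 0.9) = 187 A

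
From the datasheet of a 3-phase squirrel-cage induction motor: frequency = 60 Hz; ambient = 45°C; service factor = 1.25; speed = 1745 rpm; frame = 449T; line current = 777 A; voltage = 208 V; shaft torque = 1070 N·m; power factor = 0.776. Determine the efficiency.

ω = 2π × 1745/60 = 182.7 rad/s; P_out = τω = 1070 × 182.7 = 195489 W
P_in = √3·V_L·I_L·cosφ = 1.732 × 208 × 777 × 0.776 = 217217 W
η = P_out / P_in = 195489 / 217217 = 0.900 = 90.0%

90.0 %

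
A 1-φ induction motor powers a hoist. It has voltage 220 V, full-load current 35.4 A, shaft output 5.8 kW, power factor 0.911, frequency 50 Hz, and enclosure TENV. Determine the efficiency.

P_out = 5.8 kW = 5800 W
P_in = V·I·cosφ = 220 × 35.4 × 0.911 = 7095 W
η = P_out / P_in = 5800 / 7095 = 0.817 = 81.7%

81.7 %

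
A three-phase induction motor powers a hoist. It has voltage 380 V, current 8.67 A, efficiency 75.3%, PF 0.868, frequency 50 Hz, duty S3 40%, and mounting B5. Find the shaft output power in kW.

P_in = √3·V·I·cosφ = 1.732 × 380 × 8.67 × 0.868 = 4953 W
P_out = η·P_in = 0.753 × 4953 = 3730 W

3.73 kW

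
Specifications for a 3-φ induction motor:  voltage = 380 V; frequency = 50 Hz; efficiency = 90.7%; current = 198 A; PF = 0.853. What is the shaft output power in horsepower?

P_in = √3·V·I·cosφ = 1.732 × 380 × 198 × 0.853 = 111159 W
P_out = η·P_in = 0.907 × 111159 = 100821 W
= 100821/746 = 135 HP

135 HP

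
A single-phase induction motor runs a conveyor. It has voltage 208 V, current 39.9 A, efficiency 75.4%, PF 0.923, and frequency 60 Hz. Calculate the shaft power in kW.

P_in = V·I·cosφ = 208 × 39.9 × 0.923 = 7660 W
P_out = η·P_in = 0.754 × 7660 = 5776 W

5.78 kW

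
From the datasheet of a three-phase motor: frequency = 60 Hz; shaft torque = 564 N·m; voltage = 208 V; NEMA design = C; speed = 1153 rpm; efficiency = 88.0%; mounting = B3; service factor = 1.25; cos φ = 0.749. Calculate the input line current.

ω = 2π×1153/60 = 120.7 rad/s; P_out = τω = 564 × 120.7 = 68075 W
P_in = P_out / η = 68075 / 0.880 = 77358 W
I_L = P_in / (√3·V_L·cosφ) = 77358 / (1.732 × 208 × 0.749) = 287 A

287 A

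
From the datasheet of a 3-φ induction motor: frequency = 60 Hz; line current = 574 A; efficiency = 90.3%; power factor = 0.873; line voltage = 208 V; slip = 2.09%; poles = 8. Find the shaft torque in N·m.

P_in = √3·V·I·cosφ = 1.732 × 208 × 574 × 0.873 = 180525 W
P_out = η·P_in = 0.903 × 180525 = 163014 W
n_s = 120×60/8 = 900 rpm; n = 900×(1−0.0209) = 881 rpm
ω = 2π×881/60 = 92.26 rad/s
τ = P_out/ω = 163014/92.26 = 1770 N·m

1770 N·m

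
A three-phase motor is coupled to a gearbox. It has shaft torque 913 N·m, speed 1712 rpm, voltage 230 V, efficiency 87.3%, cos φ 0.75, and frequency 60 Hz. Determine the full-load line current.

628 A

ω = 2π×1712/60 = 179.3 rad/s; P_out = τω = 913 × 179.3 = 163701 W
P_in = P_out / η = 163701 / 0.873 = 187515 W
I_L = P_in / (√3·V_L·cosφ) = 187515 / (1.732 × 230 × 0.75) = 628 A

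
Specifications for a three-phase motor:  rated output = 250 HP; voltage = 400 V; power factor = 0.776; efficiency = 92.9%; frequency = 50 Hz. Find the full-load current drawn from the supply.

P_out = 250 × 746 = 186500 W
P_in = P_out / η = 186500 / 0.929 = 200753 W
I_L = P_in / (√3·V_L·cosφ) = 200753 / (1.732 × 400 × 0.776) = 373 A

373 A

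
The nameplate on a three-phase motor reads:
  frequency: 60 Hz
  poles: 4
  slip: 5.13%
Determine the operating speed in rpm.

n_s = 120f/p = 120×60/4 = 1800 rpm
n = n_s(1 − s) = 1800 × (1 − 0.0513) = 1708 rpm

1708 rpm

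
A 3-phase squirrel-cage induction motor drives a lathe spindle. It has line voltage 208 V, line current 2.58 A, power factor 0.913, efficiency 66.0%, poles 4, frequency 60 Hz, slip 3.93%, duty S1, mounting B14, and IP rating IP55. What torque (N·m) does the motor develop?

3.09 N·m

P_in = √3·V·I·cosφ = 1.732 × 208 × 2.58 × 0.913 = 849 W
P_out = η·P_in = 0.66 × 849 = 560 W
n_s = 120×60/4 = 1800 rpm; n = 1800×(1−0.0393) = 1729 rpm
ω = 2π×1729/60 = 181.1 rad/s
τ = P_out/ω = 560/181.1 = 3.09 N·m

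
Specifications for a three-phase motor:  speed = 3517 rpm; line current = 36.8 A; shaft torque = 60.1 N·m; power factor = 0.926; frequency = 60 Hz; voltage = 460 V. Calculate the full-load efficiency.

ω = 2π × 3517/60 = 368.3 rad/s; P_out = τω = 60.1 × 368.3 = 22135 W
P_in = √3·V_L·I_L·cosφ = 1.732 × 460 × 36.8 × 0.926 = 27150 W
η = P_out / P_in = 22135 / 27150 = 0.815 = 81.5%

81.5 %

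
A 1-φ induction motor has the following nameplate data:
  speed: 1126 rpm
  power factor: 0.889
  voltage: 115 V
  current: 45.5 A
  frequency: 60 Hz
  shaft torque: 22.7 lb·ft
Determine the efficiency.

τ = 22.7 lb·ft × 1.356 = 30.78 N·m
ω = 2π × 1126/60 = 117.9 rad/s; P_out = τω = 30.78 × 117.9 = 3629 W
P_in = V·I·cosφ = 115 × 45.5 × 0.889 = 4652 W
η = P_out / P_in = 3629 / 4652 = 0.780 = 78.0%

78.0 %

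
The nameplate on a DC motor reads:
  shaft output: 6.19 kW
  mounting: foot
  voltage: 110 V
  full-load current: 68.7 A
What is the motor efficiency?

81.9 %

P_out = 6.19 kW = 6190 W
P_in = V·I = 110 × 68.7 = 7557 W
η = P_out / P_in = 6190 / 7557 = 0.819 = 81.9%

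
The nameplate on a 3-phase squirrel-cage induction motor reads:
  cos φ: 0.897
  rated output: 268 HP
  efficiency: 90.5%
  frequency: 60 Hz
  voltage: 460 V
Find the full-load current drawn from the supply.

309 A

P_out = 268 × 746 = 199928 W
P_in = P_out / η = 199928 / 0.905 = 220915 W
I_L = P_in / (√3·V_L·cosφ) = 220915 / (1.732 × 460 × 0.897) = 309 A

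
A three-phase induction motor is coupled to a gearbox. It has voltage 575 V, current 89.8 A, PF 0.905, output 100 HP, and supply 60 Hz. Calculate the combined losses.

P_in = √3·V·I·cosφ = 1.732×575×89.8×0.905 = 80936 W
P_out = 100×746 = 74600 W
Losses = P_in − P_out = 80936 − 74600 = 6336 W

6.34 kW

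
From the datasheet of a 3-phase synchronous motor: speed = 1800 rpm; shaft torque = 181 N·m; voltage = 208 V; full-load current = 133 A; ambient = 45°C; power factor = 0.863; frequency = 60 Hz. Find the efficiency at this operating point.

ω = 2π × 1800/60 = 188.5 rad/s; P_out = τω = 181 × 188.5 = 34119 W
P_in = √3·V_L·I_L·cosφ = 1.732 × 208 × 133 × 0.863 = 41350 W
η = P_out / P_in = 34119 / 41350 = 0.825 = 82.5%

82.5 %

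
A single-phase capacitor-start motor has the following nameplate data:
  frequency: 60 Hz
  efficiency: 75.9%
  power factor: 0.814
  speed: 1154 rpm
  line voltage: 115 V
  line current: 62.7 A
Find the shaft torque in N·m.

P_in = V·I·cosφ = 115 × 62.7 × 0.814 = 5869 W
P_out = η·P_in = 0.759 × 5869 = 4455 W
n = 1154 rpm
ω = 2π×1154/60 = 120.8 rad/s
τ = P_out/ω = 4455/120.8 = 36.9 N·m

36.9 N·m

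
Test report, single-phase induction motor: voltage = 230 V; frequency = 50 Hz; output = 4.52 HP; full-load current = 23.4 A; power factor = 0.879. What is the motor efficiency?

71.3 %

P_out = 4.52 × 746 = 3372 W
P_in = V·I·cosφ = 230 × 23.4 × 0.879 = 4731 W
η = P_out / P_in = 3372 / 4731 = 0.713 = 71.3%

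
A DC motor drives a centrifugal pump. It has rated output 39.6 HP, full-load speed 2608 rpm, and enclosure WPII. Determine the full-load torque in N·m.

P_out = 39.6 × 746 = 29542 W
ω = 2π × 2608/60 = 273.1 rad/s
τ = P_out/ω = 29542/273.1 = 108 N·m

108 N·m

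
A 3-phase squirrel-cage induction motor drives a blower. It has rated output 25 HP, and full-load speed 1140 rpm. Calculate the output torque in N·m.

P_out = 25 × 746 = 18650 W
ω = 2π × 1140/60 = 119.4 rad/s
τ = P_out/ω = 18650/119.4 = 156 N·m

156 N·m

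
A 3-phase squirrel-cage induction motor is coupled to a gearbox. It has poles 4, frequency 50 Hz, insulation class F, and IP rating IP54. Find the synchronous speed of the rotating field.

1500 rpm

n_s = 120f/p = 120×50/4 = 1500 rpm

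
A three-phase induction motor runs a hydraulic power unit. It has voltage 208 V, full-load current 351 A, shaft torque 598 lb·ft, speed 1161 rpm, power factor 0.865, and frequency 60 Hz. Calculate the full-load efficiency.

τ = 598 lb·ft × 1.356 = 810.9 N·m
ω = 2π × 1161/60 = 121.6 rad/s; P_out = τω = 810.9 × 121.6 = 98605 W
P_in = √3·V_L·I_L·cosφ = 1.732 × 208 × 351 × 0.865 = 109379 W
η = P_out / P_in = 98605 / 109379 = 0.901 = 90.1%

90.1 %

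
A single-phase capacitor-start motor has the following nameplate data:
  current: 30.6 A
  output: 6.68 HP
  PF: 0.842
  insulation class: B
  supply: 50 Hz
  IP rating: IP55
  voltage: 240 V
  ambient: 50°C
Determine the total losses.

P_in = V·I·cosφ = 240×30.6×0.842 = 6184 W
P_out = 6.68×746 = 4983 W
Losses = P_in − P_out = 6184 − 4983 = 1201 W

1.2 kW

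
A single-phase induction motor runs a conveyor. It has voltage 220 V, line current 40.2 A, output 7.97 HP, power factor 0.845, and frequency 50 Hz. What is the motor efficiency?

P_out = 7.97 × 746 = 5946 W
P_in = V·I·cosφ = 220 × 40.2 × 0.845 = 7473 W
η = P_out / P_in = 5946 / 7473 = 0.796 = 79.6%

79.6 %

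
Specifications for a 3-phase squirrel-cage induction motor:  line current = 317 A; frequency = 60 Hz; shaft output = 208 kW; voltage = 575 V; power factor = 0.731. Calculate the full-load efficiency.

90.1 %

P_out = 208 kW = 208000 W
P_in = √3·V_L·I_L·cosφ = 1.732 × 575 × 317 × 0.731 = 230777 W
η = P_out / P_in = 208000 / 230777 = 0.901 = 90.1%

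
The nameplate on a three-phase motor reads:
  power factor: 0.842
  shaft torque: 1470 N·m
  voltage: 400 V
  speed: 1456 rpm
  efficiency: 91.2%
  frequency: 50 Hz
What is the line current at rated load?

ω = 2π×1456/60 = 152.5 rad/s; P_out = τω = 1470 × 152.5 = 224175 W
P_in = P_out / η = 224175 / 0.912 = 245806 W
I_L = P_in / (√3·V_L·cosφ) = 245806 / (1.732 × 400 × 0.842) = 421 A

421 A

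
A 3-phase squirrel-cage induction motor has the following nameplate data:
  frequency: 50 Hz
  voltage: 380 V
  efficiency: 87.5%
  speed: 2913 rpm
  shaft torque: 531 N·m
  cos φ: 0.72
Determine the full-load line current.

ω = 2π×2913/60 = 305 rad/s; P_out = τω = 531 × 305 = 161955 W
P_in = P_out / η = 161955 / 0.875 = 185091 W
I_L = P_in / (√3·V_L·cosφ) = 185091 / (1.732 × 380 × 0.72) = 391 A

391 A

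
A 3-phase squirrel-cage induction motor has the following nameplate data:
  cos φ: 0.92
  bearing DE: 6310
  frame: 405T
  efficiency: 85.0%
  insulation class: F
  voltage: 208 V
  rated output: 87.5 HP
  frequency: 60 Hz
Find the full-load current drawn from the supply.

P_out = 87.5 × 746 = 65275 W
P_in = P_out / η = 65275 / 0.850 = 76794 W
I_L = P_in / (√3·V_L·cosφ) = 76794 / (1.732 × 208 × 0.92) = 232 A

232 A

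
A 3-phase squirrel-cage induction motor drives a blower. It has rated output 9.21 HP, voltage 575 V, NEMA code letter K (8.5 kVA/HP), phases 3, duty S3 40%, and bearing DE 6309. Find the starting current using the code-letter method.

78.6 A

S_LR = 8.5 × 9.21 = 78.285 kVA
I_LR = S_LR/(√3·V_L) = 78285/(1.732×575) = 78.6 A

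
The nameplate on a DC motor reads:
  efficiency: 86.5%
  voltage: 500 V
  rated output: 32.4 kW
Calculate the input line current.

P_out = 32.4 kW = 32400 W
P_in = P_out / η = 32400 / 0.865 = 37457 W
I = P_in / V = 37457 / 500 = 74.9 A

74.9 A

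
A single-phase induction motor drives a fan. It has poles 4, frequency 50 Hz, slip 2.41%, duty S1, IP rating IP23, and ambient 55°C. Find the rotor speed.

n_s = 120f/p = 120×50/4 = 1500 rpm
n = n_s(1 − s) = 1500 × (1 − 0.0241) = 1464 rpm

1464 rpm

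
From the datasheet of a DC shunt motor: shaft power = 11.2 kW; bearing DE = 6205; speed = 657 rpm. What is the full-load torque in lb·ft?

ω = 2π × 657/60 = 68.8 rad/s
τ = P/ω = 11200/68.8 = 162.8 N·m
In lb·ft: 162.8/1.356 = 120 lb·ft

120 lb·ft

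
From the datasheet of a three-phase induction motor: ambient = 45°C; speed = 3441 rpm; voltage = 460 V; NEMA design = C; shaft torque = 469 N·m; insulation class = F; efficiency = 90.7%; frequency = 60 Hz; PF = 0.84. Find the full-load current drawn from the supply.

ω = 2π×3441/60 = 360.3 rad/s; P_out = τω = 469 × 360.3 = 168981 W
P_in = P_out / η = 168981 / 0.907 = 186308 W
I_L = P_in / (√3·V_L·cosφ) = 186308 / (1.732 × 460 × 0.84) = 278 A

278 A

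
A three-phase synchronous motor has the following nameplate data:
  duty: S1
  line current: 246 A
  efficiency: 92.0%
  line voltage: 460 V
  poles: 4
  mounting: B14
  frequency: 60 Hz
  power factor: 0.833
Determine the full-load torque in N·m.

797 N·m

P_in = √3·V·I·cosφ = 1.732 × 460 × 246 × 0.833 = 163262 W
P_out = η·P_in = 0.92 × 163262 = 150201 W
n = n_s = 120×60/4 = 1800 rpm (synchronous)
ω = 2π×1800/60 = 188.5 rad/s
τ = P_out/ω = 150201/188.5 = 797 N·m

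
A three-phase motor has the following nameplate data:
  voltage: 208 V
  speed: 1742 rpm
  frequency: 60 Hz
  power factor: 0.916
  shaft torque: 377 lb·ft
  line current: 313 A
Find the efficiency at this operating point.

90.3 %

τ = 377 lb·ft × 1.356 = 511.2 N·m
ω = 2π × 1742/60 = 182.4 rad/s; P_out = τω = 511.2 × 182.4 = 93243 W
P_in = √3·V_L·I_L·cosφ = 1.732 × 208 × 313 × 0.916 = 103288 W
η = P_out / P_in = 93243 / 103288 = 0.903 = 90.3%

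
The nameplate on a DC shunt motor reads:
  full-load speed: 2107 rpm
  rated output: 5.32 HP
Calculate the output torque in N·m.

18 N·m

P_out = 5.32 × 746 = 3969 W
ω = 2π × 2107/60 = 220.6 rad/s
τ = P_out/ω = 3969/220.6 = 18 N·m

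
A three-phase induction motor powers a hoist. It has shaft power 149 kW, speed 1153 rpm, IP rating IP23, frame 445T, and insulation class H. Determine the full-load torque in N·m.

1230 N·m

ω = 2π × 1153/60 = 120.7 rad/s
τ = P/ω = 149000/120.7 = 1230 N·m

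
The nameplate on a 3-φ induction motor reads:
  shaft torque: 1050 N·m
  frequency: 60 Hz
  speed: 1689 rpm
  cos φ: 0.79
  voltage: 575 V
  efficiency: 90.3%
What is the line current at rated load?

ω = 2π×1689/60 = 176.9 rad/s; P_out = τω = 1050 × 176.9 = 185745 W
P_in = P_out / η = 185745 / 0.903 = 205698 W
I_L = P_in / (√3·V_L·cosφ) = 205698 / (1.732 × 575 × 0.79) = 261 A

261 A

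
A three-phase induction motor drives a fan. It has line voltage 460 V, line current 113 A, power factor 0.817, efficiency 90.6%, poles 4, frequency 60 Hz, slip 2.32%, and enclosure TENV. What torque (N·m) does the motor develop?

P_in = √3·V·I·cosφ = 1.732 × 460 × 113 × 0.817 = 73554 W
P_out = η·P_in = 0.906 × 73554 = 66640 W
n_s = 120×60/4 = 1800 rpm; n = 1800×(1−0.0232) = 1758 rpm
ω = 2π×1758/60 = 184.1 rad/s
τ = P_out/ω = 66640/184.1 = 362 N·m

362 N·m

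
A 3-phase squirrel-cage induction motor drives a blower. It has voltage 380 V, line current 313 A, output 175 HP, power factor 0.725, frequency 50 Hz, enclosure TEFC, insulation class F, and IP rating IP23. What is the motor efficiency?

87.4 %

P_out = 175 × 746 = 130550 W
P_in = √3·V_L·I_L·cosφ = 1.732 × 380 × 313 × 0.725 = 149353 W
η = P_out / P_in = 130550 / 149353 = 0.874 = 87.4%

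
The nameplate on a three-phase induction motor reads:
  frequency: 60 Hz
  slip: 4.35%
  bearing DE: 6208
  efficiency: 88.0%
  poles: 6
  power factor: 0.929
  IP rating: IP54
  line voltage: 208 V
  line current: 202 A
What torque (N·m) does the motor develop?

495 N·m

P_in = √3·V·I·cosφ = 1.732 × 208 × 202 × 0.929 = 67605 W
P_out = η·P_in = 0.88 × 67605 = 59492 W
n_s = 120×60/6 = 1200 rpm; n = 1200×(1−0.0435) = 1148 rpm
ω = 2π×1148/60 = 120.2 rad/s
τ = P_out/ω = 59492/120.2 = 495 N·m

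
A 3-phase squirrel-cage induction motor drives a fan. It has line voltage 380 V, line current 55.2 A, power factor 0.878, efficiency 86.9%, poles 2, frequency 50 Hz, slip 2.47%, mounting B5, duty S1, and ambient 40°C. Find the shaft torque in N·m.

90.5 N·m

P_in = √3·V·I·cosφ = 1.732 × 380 × 55.2 × 0.878 = 31898 W
P_out = η·P_in = 0.869 × 31898 = 27719 W
n_s = 120×50/2 = 3000 rpm; n = 3000×(1−0.0247) = 2926 rpm
ω = 2π×2926/60 = 306.4 rad/s
τ = P_out/ω = 27719/306.4 = 90.5 N·m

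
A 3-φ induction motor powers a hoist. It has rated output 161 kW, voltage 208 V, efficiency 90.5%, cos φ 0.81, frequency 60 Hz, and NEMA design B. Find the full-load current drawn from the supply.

P_out = 161 kW = 161000 W
P_in = P_out / η = 161000 / 0.905 = 177901 W
I_L = P_in / (√3·V_L·cosφ) = 177901 / (1.732 × 208 × 0.81) = 610 A

610 A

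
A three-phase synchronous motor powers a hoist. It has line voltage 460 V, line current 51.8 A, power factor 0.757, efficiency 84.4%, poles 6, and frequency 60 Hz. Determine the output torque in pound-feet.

155 lb·ft

P_in = √3·V·I·cosφ = 1.732 × 460 × 51.8 × 0.757 = 31241 W
P_out = η·P_in = 0.844 × 31241 = 26367 W
n = n_s = 120×60/6 = 1200 rpm (synchronous)
ω = 2π×1200/60 = 125.7 rad/s
τ = P_out/ω = 26367/125.7 = 209.8 N·m
In lb·ft: 209.8/1.356 = 155 lb·ft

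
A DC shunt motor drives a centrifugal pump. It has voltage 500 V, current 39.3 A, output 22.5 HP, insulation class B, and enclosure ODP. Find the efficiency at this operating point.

P_out = 22.5 × 746 = 16785 W
P_in = V·I = 500 × 39.3 = 19650 W
η = P_out / P_in = 16785 / 19650 = 0.854 = 85.4%

85.4 %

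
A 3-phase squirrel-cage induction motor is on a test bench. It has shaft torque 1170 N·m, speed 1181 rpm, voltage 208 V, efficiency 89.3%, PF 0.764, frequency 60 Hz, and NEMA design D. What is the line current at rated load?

589 A

ω = 2π×1181/60 = 123.7 rad/s; P_out = τω = 1170 × 123.7 = 144729 W
P_in = P_out / η = 144729 / 0.893 = 162071 W
I_L = P_in / (√3·V_L·cosφ) = 162071 / (1.732 × 208 × 0.764) = 589 A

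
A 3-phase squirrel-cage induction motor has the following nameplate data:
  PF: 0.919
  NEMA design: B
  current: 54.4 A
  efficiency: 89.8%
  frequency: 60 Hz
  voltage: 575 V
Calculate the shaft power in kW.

P_in = √3·V·I·cosφ = 1.732 × 575 × 54.4 × 0.919 = 49789 W
P_out = η·P_in = 0.898 × 49789 = 44711 W

44.7 kW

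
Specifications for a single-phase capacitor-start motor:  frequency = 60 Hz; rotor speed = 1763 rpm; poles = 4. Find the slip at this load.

2.06 %

n_s = 120f/p = 120×60/4 = 1800 rpm
s = (n_s − n)/n_s = (1800 − 1763)/1800 = 0.0206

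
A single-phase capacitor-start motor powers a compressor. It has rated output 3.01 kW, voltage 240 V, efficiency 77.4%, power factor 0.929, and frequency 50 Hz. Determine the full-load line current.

17.4 A

P_out = 3.01 kW = 3010 W
P_in = P_out / η = 3010 / 0.774 = 3889 W
I = P_in / (V·cosφ) = 3889 / (240 × 0.929) = 17.4 A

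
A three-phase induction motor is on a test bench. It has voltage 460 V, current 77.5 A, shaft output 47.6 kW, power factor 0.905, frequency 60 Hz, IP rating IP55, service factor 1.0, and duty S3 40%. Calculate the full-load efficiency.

P_out = 47.6 kW = 47600 W
P_in = √3·V_L·I_L·cosφ = 1.732 × 460 × 77.5 × 0.905 = 55880 W
η = P_out / P_in = 47600 / 55880 = 0.852 = 85.2%

85.2 %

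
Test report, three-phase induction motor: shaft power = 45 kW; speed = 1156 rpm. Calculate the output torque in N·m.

372 N·m

ω = 2π × 1156/60 = 121.1 rad/s
τ = P/ω = 45000/121.1 = 372 N·m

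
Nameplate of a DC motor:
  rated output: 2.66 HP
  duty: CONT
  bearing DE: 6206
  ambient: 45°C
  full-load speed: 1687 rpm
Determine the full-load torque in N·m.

P_out = 2.66 × 746 = 1984 W
ω = 2π × 1687/60 = 176.7 rad/s
τ = P_out/ω = 1984/176.7 = 11.2 N·m

11.2 N·m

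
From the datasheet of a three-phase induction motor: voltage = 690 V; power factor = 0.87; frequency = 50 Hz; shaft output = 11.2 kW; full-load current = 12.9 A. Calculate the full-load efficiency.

83.5 %

P_out = 11.2 kW = 11200 W
P_in = √3·V_L·I_L·cosφ = 1.732 × 690 × 12.9 × 0.87 = 13412 W
η = P_out / P_in = 11200 / 13412 = 0.835 = 83.5%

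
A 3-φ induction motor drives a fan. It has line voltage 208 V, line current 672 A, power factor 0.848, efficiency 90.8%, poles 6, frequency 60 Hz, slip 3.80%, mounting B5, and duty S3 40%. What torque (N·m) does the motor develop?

1540 N·m

P_in = √3·V·I·cosφ = 1.732 × 208 × 672 × 0.848 = 205294 W
P_out = η·P_in = 0.908 × 205294 = 186407 W
n_s = 120×60/6 = 1200 rpm; n = 1200×(1−0.038) = 1154 rpm
ω = 2π×1154/60 = 120.8 rad/s
τ = P_out/ω = 186407/120.8 = 1540 N·m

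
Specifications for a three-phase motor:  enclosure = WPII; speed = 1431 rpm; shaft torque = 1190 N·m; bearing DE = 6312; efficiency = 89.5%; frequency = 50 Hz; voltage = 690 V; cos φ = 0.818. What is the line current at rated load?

ω = 2π×1431/60 = 149.9 rad/s; P_out = τω = 1190 × 149.9 = 178381 W
P_in = P_out / η = 178381 / 0.895 = 199308 W
I_L = P_in / (√3·V_L·cosφ) = 199308 / (1.732 × 690 × 0.818) = 204 A

204 A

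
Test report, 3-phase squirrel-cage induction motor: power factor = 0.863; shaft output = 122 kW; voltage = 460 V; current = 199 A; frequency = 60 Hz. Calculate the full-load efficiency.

P_out = 122 kW = 122000 W
P_in = √3·V_L·I_L·cosφ = 1.732 × 460 × 199 × 0.863 = 136826 W
η = P_out / P_in = 122000 / 136826 = 0.892 = 89.2%

89.2 %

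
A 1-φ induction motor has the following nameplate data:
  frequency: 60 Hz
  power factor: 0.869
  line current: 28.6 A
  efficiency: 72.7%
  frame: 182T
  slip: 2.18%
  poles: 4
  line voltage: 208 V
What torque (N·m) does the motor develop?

20.4 N·m

P_in = V·I·cosφ = 208 × 28.6 × 0.869 = 5170 W
P_out = η·P_in = 0.727 × 5170 = 3759 W
n_s = 120×60/4 = 1800 rpm; n = 1800×(1−0.0218) = 1761 rpm
ω = 2π×1761/60 = 184.4 rad/s
τ = P_out/ω = 3759/184.4 = 20.4 N·m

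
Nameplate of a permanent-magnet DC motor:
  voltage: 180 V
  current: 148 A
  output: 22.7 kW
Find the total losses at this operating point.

3940 W

P_in = V·I = 180×148 = 26640 W
P_out = 22700 W
Losses = P_in − P_out = 26640 − 22700 = 3940 W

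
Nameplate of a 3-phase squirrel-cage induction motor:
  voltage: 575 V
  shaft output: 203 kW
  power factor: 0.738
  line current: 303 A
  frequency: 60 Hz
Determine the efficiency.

P_out = 203 kW = 203000 W
P_in = √3·V_L·I_L·cosφ = 1.732 × 575 × 303 × 0.738 = 222697 W
η = P_out / P_in = 203000 / 222697 = 0.912 = 91.2%

91.2 %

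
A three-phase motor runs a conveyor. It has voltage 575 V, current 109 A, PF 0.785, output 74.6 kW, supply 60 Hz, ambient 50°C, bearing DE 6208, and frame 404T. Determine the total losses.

P_in = √3·V·I·cosφ = 1.732×575×109×0.785 = 85214 W
P_out = 74600 W
Losses = P_in − P_out = 85214 − 74600 = 10614 W

10.6 kW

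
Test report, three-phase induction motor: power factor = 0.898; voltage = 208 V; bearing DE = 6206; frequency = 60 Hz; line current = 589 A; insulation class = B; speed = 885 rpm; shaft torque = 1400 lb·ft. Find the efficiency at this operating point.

92.3 %

τ = 1400 lb·ft × 1.356 = 1898 N·m
ω = 2π × 885/60 = 92.68 rad/s; P_out = τω = 1898 × 92.68 = 175907 W
P_in = √3·V_L·I_L·cosφ = 1.732 × 208 × 589 × 0.898 = 190547 W
η = P_out / P_in = 175907 / 190547 = 0.923 = 92.3%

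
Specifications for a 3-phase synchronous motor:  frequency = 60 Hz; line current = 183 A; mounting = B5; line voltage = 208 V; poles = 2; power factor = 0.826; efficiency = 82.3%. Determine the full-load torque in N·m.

119 N·m

P_in = √3·V·I·cosφ = 1.732 × 208 × 183 × 0.826 = 54456 W
P_out = η·P_in = 0.823 × 54456 = 44817 W
n = n_s = 120×60/2 = 3600 rpm (synchronous)
ω = 2π×3600/60 = 377 rad/s
τ = P_out/ω = 44817/377 = 119 N·m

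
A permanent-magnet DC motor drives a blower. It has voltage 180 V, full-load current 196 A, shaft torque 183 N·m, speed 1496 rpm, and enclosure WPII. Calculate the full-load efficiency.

81.3 %

ω = 2π × 1496/60 = 156.7 rad/s; P_out = τω = 183 × 156.7 = 28676 W
P_in = V·I = 180 × 196 = 35280 W
η = P_out / P_in = 28676 / 35280 = 0.813 = 81.3%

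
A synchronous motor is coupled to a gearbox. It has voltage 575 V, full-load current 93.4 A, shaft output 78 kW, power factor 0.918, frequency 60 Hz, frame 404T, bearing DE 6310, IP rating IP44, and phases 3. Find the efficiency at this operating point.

91.3 %

P_out = 78 kW = 78000 W
P_in = √3·V_L·I_L·cosφ = 1.732 × 575 × 93.4 × 0.918 = 85390 W
η = P_out / P_in = 78000 / 85390 = 0.913 = 91.3%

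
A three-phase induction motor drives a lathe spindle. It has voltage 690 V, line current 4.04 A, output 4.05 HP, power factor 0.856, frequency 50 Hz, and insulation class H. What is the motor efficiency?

73.1 %

P_out = 4.05 × 746 = 3021 W
P_in = √3·V_L·I_L·cosφ = 1.732 × 690 × 4.04 × 0.856 = 4133 W
η = P_out / P_in = 3021 / 4133 = 0.731 = 73.1%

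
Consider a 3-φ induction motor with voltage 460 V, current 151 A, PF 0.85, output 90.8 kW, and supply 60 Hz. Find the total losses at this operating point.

P_in = √3·V·I·cosφ = 1.732×460×151×0.85 = 102259 W
P_out = 90800 W
Losses = P_in − P_out = 102259 − 90800 = 11459 W

11500 W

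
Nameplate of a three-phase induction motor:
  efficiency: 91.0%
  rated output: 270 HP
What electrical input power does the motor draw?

P_out = 270 × 746 = 201420 W
P_in = P_out/η = 201420/0.91 = 221341 W = 221 kW

221 kW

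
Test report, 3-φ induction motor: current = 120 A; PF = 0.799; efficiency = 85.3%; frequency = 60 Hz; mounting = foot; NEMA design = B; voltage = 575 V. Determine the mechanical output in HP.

P_in = √3·V·I·cosφ = 1.732 × 575 × 120 × 0.799 = 95487 W
P_out = η·P_in = 0.853 × 95487 = 81450 W
= 81450/746 = 109 HP

109 HP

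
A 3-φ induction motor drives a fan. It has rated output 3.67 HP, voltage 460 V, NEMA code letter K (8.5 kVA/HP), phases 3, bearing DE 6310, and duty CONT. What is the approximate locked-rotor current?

S_LR = 8.5 × 3.67 = 31.195 kVA
I_LR = S_LR/(√3·V_L) = 31195/(1.732×460) = 39.2 A

39.2 A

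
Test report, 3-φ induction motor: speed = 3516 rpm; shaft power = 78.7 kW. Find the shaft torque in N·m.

214 N·m

ω = 2π × 3516/60 = 368.2 rad/s
τ = P/ω = 78700/368.2 = 214 N·m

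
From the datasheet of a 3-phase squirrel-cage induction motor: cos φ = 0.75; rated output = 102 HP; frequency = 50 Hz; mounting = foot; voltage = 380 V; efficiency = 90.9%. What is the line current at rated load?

P_out = 102 × 746 = 76092 W
P_in = P_out / η = 76092 / 0.909 = 83710 W
I_L = P_in / (√3·V_L·cosφ) = 83710 / (1.732 × 380 × 0.75) = 170 A

170 A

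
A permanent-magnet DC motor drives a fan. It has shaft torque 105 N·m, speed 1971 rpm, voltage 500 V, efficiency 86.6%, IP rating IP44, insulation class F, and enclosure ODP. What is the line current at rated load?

ω = 2π×1971/60 = 206.4 rad/s; P_out = τω = 105 × 206.4 = 21672 W
P_in = P_out / η = 21672 / 0.866 = 25025 W
I = P_in / V = 25025 / 500 = 50.1 A

50.1 A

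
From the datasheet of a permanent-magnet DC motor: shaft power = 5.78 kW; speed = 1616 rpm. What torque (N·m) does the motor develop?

ω = 2π × 1616/60 = 169.2 rad/s
τ = P/ω = 5780/169.2 = 34.2 N·m

34.2 N·m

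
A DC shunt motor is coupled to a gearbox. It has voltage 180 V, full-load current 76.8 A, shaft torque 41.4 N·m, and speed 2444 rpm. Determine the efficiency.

ω = 2π × 2444/60 = 255.9 rad/s; P_out = τω = 41.4 × 255.9 = 10594 W
P_in = V·I = 180 × 76.8 = 13824 W
η = P_out / P_in = 10594 / 13824 = 0.766 = 76.6%

76.6 %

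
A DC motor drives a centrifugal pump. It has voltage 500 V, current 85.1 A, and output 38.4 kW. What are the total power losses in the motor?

4150 W

P_in = V·I = 500×85.1 = 42550 W
P_out = 38400 W
Losses = P_in − P_out = 42550 − 38400 = 4150 W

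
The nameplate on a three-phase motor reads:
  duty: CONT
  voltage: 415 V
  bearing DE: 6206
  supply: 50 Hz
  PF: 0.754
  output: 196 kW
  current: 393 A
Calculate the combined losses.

P_in = √3·V·I·cosφ = 1.732×415×393×0.754 = 212990 W
P_out = 196000 W
Losses = P_in − P_out = 212990 − 196000 = 16990 W

17 kW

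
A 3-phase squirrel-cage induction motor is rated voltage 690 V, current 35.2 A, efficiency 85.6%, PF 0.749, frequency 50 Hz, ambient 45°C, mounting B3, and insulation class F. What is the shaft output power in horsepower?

36.2 HP

P_in = √3·V·I·cosφ = 1.732 × 690 × 35.2 × 0.749 = 31508 W
P_out = η·P_in = 0.856 × 31508 = 26971 W
= 26971/746 = 36.2 HP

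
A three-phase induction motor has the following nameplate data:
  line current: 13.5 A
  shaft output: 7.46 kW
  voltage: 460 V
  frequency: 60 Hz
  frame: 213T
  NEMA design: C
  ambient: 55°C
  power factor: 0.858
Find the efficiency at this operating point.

80.8 %

P_out = 7.46 kW = 7460 W
P_in = √3·V_L·I_L·cosφ = 1.732 × 460 × 13.5 × 0.858 = 9228 W
η = P_out / P_in = 7460 / 9228 = 0.808 = 80.8%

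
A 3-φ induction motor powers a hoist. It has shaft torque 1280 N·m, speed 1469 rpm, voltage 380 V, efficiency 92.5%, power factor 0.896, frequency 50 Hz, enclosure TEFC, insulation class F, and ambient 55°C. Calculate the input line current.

361 A

ω = 2π×1469/60 = 153.8 rad/s; P_out = τω = 1280 × 153.8 = 196864 W
P_in = P_out / η = 196864 / 0.925 = 212826 W
I_L = P_in / (√3·V_L·cosφ) = 212826 / (1.732 × 380 × 0.896) = 361 A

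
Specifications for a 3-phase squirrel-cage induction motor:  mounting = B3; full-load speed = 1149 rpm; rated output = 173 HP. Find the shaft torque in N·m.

1070 N·m

P_out = 173 × 746 = 129058 W
ω = 2π × 1149/60 = 120.3 rad/s
τ = P_out/ω = 129058/120.3 = 1070 N·m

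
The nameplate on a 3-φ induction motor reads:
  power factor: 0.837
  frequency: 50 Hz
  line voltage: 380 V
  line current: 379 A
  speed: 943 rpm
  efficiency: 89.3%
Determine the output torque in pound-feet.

P_in = √3·V·I·cosφ = 1.732 × 380 × 379 × 0.837 = 208783 W
P_out = η·P_in = 0.893 × 208783 = 186443 W
n = 943 rpm
ω = 2π×943/60 = 98.75 rad/s
τ = P_out/ω = 186443/98.75 = 1888 N·m
In lb·ft: 1888/1.356 = 1390 lb·ft

1390 lb·ft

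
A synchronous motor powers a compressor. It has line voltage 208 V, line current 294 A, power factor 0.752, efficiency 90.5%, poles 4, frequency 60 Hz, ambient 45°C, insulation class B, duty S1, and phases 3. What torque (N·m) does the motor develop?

382 N·m

P_in = √3·V·I·cosφ = 1.732 × 208 × 294 × 0.752 = 79648 W
P_out = η·P_in = 0.905 × 79648 = 72081 W
n = n_s = 120×60/4 = 1800 rpm (synchronous)
ω = 2π×1800/60 = 188.5 rad/s
τ = P_out/ω = 72081/188.5 = 382 N·m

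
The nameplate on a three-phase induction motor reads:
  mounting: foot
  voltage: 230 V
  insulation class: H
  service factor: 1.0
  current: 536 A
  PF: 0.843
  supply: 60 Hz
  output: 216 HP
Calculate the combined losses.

P_in = √3·V·I·cosφ = 1.732×230×536×0.843 = 179998 W
P_out = 216×746 = 161136 W
Losses = P_in − P_out = 179998 − 161136 = 18862 W

18.9 kW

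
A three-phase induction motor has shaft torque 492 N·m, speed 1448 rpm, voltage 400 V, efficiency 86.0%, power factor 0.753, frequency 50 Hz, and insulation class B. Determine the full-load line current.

166 A

ω = 2π×1448/60 = 151.6 rad/s; P_out = τω = 492 × 151.6 = 74587 W
P_in = P_out / η = 74587 / 0.860 = 86729 W
I_L = P_in / (√3·V_L·cosφ) = 86729 / (1.732 × 400 × 0.753) = 166 A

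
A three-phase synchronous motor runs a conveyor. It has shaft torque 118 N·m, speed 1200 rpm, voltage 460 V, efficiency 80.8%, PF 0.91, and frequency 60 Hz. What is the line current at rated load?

25.3 A

ω = 2π×1200/60 = 125.7 rad/s; P_out = τω = 118 × 125.7 = 14833 W
P_in = P_out / η = 14833 / 0.808 = 18358 W
I_L = P_in / (√3·V_L·cosφ) = 18358 / (1.732 × 460 × 0.91) = 25.3 A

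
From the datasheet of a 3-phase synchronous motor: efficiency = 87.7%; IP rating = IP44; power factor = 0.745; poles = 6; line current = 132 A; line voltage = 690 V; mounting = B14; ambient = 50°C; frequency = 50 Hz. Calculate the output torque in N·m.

P_in = √3·V·I·cosφ = 1.732 × 690 × 132 × 0.745 = 117524 W
P_out = η·P_in = 0.877 × 117524 = 103069 W
n = n_s = 120×50/6 = 1000 rpm (synchronous)
ω = 2π×1000/60 = 104.7 rad/s
τ = P_out/ω = 103069/104.7 = 984 N·m

984 N·m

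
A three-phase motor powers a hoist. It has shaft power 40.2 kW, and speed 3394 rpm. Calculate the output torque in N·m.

113 N·m

ω = 2π × 3394/60 = 355.4 rad/s
τ = P/ω = 40200/355.4 = 113 N·m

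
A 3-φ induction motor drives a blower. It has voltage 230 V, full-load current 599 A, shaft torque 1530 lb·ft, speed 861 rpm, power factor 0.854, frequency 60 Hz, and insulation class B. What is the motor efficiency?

τ = 1530 lb·ft × 1.356 = 2075 N·m
ω = 2π × 861/60 = 90.16 rad/s; P_out = τω = 2075 × 90.16 = 187082 W
P_in = √3·V_L·I_L·cosφ = 1.732 × 230 × 599 × 0.854 = 203779 W
η = P_out / P_in = 187082 / 203779 = 0.918 = 91.8%

91.8 %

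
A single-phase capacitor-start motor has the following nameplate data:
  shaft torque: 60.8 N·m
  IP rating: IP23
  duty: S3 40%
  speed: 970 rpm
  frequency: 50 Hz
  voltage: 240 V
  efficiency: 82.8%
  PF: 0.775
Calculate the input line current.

ω = 2π×970/60 = 101.6 rad/s; P_out = τω = 60.8 × 101.6 = 6177 W
P_in = P_out / η = 6177 / 0.828 = 7460 W
I = P_in / (V·cosφ) = 7460 / (240 × 0.775) = 40.1 A

40.1 A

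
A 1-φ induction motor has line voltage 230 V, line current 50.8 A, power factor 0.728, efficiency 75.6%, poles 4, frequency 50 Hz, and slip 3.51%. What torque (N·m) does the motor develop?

P_in = V·I·cosφ = 230 × 50.8 × 0.728 = 8506 W
P_out = η·P_in = 0.756 × 8506 = 6431 W
n_s = 120×50/4 = 1500 rpm; n = 1500×(1−0.0351) = 1447 rpm
ω = 2π×1447/60 = 151.5 rad/s
τ = P_out/ω = 6431/151.5 = 42.4 N·m

42.4 N·m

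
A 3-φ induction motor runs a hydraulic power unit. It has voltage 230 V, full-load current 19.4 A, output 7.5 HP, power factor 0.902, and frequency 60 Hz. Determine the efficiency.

P_out = 7.5 × 746 = 5595 W
P_in = √3·V_L·I_L·cosφ = 1.732 × 230 × 19.4 × 0.902 = 6971 W
η = P_out / P_in = 5595 / 6971 = 0.803 = 80.3%

80.3 %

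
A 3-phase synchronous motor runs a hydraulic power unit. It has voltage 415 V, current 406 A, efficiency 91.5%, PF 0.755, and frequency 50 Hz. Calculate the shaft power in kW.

202 kW

P_in = √3·V·I·cosφ = 1.732 × 415 × 406 × 0.755 = 220328 W
P_out = η·P_in = 0.915 × 220328 = 201600 W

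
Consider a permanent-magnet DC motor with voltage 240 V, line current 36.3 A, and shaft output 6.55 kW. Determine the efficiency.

P_out = 6.55 kW = 6550 W
P_in = V·I = 240 × 36.3 = 8712 W
η = P_out / P_in = 6550 / 8712 = 0.752 = 75.2%

75.2 %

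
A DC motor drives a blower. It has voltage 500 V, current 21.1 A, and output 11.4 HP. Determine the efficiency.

80.6 %

P_out = 11.4 × 746 = 8504 W
P_in = V·I = 500 × 21.1 = 10550 W
η = P_out / P_in = 8504 / 10550 = 0.806 = 80.6%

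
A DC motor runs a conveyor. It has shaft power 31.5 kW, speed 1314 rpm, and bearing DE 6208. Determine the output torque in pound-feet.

ω = 2π × 1314/60 = 137.6 rad/s
τ = P/ω = 31500/137.6 = 228.9 N·m
In lb·ft: 228.9/1.356 = 169 lb·ft

169 lb·ft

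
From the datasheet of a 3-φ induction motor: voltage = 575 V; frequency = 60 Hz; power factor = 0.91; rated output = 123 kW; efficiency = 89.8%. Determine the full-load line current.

P_out = 123 kW = 123000 W
P_in = P_out / η = 123000 / 0.898 = 136971 W
I_L = P_in / (√3·V_L·cosφ) = 136971 / (1.732 × 575 × 0.91) = 151 A

151 A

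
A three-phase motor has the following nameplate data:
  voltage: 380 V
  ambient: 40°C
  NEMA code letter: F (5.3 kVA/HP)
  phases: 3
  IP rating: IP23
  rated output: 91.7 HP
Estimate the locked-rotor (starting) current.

738 A

S_LR = 5.3 × 91.7 = 486.01 kVA
I_LR = S_LR/(√3·V_L) = 486010/(1.732×380) = 738 A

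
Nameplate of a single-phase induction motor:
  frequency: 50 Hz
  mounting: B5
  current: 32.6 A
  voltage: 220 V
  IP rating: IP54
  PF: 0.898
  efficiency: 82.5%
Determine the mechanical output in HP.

P_in = V·I·cosφ = 220 × 32.6 × 0.898 = 6440 W
P_out = η·P_in = 0.825 × 6440 = 5313 W
= 5313/746 = 7.12 HP

7.12 HP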